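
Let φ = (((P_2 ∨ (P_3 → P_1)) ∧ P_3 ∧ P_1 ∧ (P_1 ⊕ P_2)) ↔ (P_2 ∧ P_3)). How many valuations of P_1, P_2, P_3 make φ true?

5

P_1  P_2  P_3  |  φ
 T    T    T   |  F
 T    T    F   |  T
 T    F    T   |  F
 T    F    F   |  T
 F    T    T   |  F
 F    T    F   |  T
 F    F    T   |  T
 F    F    F   |  T
The formula is true on 5 of the 8 rows.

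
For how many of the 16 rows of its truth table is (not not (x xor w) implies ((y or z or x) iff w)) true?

11

x  y  z  w  |  φ
F  F  F  F  |  T
F  F  F  T  |  F
F  F  T  F  |  T
F  F  T  T  |  T
F  T  F  F  |  T
F  T  F  T  |  T
F  T  T  F  |  T
F  T  T  T  |  T
T  F  F  F  |  F
T  F  F  T  |  T
T  F  T  F  |  F
T  F  T  T  |  T
T  T  F  F  |  F
T  T  F  T  |  T
T  T  T  F  |  F
T  T  T  T  |  T
The formula is true on 11 of the 16 rows.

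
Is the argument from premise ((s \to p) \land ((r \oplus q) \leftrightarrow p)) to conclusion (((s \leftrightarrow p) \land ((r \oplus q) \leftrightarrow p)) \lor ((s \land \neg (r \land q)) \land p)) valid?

  p   |   q   |   r   |   s   |   φ   |   ψ  
----- | ----- | ----- | ----- | ----- | -----
 True |  True |  True |  True | False | False
 True |  True |  True | False | False | False
 True |  True | False |  True |  True |  True
 True |  True | False | False |  True | False
 True | False |  True |  True |  True |  True
 True | False |  True | False |  True | False
 True | False | False |  True | False |  True
 True | False | False | False | False | False
False |  True |  True |  True | False | False
False |  True |  True | False |  True |  True
False |  True | False |  True | False | False
False |  True | False | False | False | False
False | False |  True |  True | False | False
False | False |  True | False | False | False
False | False | False |  True | False | False
False | False | False | False |  True |  True
At p=True, q=True, r=False, s=False we have φ true but ψ false, so φ does not entail ψ.

no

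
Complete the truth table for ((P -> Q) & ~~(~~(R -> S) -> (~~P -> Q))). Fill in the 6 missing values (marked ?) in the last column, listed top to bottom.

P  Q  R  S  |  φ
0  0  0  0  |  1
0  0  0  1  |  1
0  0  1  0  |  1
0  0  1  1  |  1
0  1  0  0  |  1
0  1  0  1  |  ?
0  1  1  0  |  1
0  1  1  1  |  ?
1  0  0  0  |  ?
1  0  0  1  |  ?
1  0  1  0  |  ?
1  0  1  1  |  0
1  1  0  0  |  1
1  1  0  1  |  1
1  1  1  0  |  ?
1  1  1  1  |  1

Row P=0, Q=1, R=0, S=1: (P -> Q) = 1, ~~(~~(R -> S) -> (~~P -> Q)) = 1, so the formula = 1.
Row P=0, Q=1, R=1, S=1: (P -> Q) = 1, ~~(~~(R -> S) -> (~~P -> Q)) = 1, so the formula = 1.
Row P=1, Q=0, R=0, S=0: (P -> Q) = 0, ~~(~~(R -> S) -> (~~P -> Q)) = 0, so the formula = 0.
Row P=1, Q=0, R=0, S=1: (P -> Q) = 0, ~~(~~(R -> S) -> (~~P -> Q)) = 0, so the formula = 0.
Row P=1, Q=0, R=1, S=0: (P -> Q) = 0, ~~(~~(R -> S) -> (~~P -> Q)) = 1, so the formula = 0.
Row P=1, Q=1, R=1, S=0: (P -> Q) = 1, ~~(~~(R -> S) -> (~~P -> Q)) = 1, so the formula = 1.

1, 1, 0, 0, 0, 1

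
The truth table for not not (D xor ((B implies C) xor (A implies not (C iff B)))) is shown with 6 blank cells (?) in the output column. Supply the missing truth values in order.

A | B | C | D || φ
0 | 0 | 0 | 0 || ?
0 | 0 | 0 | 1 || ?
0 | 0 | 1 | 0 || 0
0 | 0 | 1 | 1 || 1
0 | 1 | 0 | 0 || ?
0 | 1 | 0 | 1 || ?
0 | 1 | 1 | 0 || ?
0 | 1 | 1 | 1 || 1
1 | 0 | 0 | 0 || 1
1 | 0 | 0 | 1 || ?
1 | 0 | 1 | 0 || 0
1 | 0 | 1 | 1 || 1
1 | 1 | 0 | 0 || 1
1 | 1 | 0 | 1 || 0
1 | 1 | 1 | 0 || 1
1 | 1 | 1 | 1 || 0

Row A=0, B=0, C=0, D=0: (D xor ((B implies C) xor (A implies not (C iff B)))) = 0, not (D xor ((B implies C) xor (A implies not (C iff B)))) = 1, so the formula = 0.
Row A=0, B=0, C=0, D=1: (D xor ((B implies C) xor (A implies not (C iff B)))) = 1, not (D xor ((B implies C) xor (A implies not (C iff B)))) = 0, so the formula = 1.
Row A=0, B=1, C=0, D=0: (D xor ((B implies C) xor (A implies not (C iff B)))) = 1, not (D xor ((B implies C) xor (A implies not (C iff B)))) = 0, so the formula = 1.
Row A=0, B=1, C=0, D=1: (D xor ((B implies C) xor (A implies not (C iff B)))) = 0, not (D xor ((B implies C) xor (A implies not (C iff B)))) = 1, so the formula = 0.
Row A=0, B=1, C=1, D=0: (D xor ((B implies C) xor (A implies not (C iff B)))) = 0, not (D xor ((B implies C) xor (A implies not (C iff B)))) = 1, so the formula = 0.
Row A=1, B=0, C=0, D=1: (D xor ((B implies C) xor (A implies not (C iff B)))) = 0, not (D xor ((B implies C) xor (A implies not (C iff B)))) = 1, so the formula = 0.

0, 1, 1, 0, 0, 0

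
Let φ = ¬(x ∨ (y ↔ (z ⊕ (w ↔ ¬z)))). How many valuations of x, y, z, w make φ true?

x  y  z  w  |  ¬(x ∨ (y ↔ (z ⊕ (w ↔ ¬z))))
0  0  0  0  |               0             
0  0  0  1  |               1             
0  0  1  0  |               0             
0  0  1  1  |               1             
0  1  0  0  |               1             
0  1  0  1  |               0             
0  1  1  0  |               1             
0  1  1  1  |               0             
1  0  0  0  |               0             
1  0  0  1  |               0             
1  0  1  0  |               0             
1  0  1  1  |               0             
1  1  0  0  |               0             
1  1  0  1  |               0             
1  1  1  0  |               0             
1  1  1  1  |               0             
The formula is true on 4 of the 16 rows.

4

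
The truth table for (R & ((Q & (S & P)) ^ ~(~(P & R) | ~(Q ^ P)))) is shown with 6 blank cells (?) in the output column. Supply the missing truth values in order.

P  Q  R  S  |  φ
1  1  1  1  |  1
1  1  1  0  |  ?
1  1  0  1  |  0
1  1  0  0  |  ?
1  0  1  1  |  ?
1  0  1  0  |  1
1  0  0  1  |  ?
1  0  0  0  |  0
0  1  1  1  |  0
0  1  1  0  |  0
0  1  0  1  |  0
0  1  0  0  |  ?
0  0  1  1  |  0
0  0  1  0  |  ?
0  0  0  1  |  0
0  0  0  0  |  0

Row P=1, Q=1, R=1, S=0: ((Q & (S & P)) ^ ~(~(P & R) | ~(Q ^ P))) = 0, so the formula = 0.
Row P=1, Q=1, R=0, S=0: ((Q & (S & P)) ^ ~(~(P & R) | ~(Q ^ P))) = 0, so the formula = 0.
Row P=1, Q=0, R=1, S=1: ((Q & (S & P)) ^ ~(~(P & R) | ~(Q ^ P))) = 1, so the formula = 1.
Row P=1, Q=0, R=0, S=1: ((Q & (S & P)) ^ ~(~(P & R) | ~(Q ^ P))) = 0, so the formula = 0.
Row P=0, Q=1, R=0, S=0: ((Q & (S & P)) ^ ~(~(P & R) | ~(Q ^ P))) = 0, so the formula = 0.
Row P=0, Q=0, R=1, S=0: ((Q & (S & P)) ^ ~(~(P & R) | ~(Q ^ P))) = 0, so the formula = 0.

0, 0, 1, 0, 0, 0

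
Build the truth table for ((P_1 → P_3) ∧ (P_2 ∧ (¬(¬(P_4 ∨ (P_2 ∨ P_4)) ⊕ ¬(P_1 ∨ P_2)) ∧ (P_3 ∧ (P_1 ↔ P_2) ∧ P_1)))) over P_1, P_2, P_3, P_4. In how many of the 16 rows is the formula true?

2

P_1 | P_2 | P_3 | P_4 | (P_1 → P_3) | (P_2 ∨ P_4) | (P_4 ∨ (P_2 ∨ P_4)) | ¬(P_4 ∨ (P_2 ∨ P_4)) | (P_1 ∨ P_2) | ¬(P_1 ∨ P_2) | (P_1 ↔ P_2) | (P_3 ∧ (P_1 ↔ P_2) ∧ P_1) | φ
--- | --- | --- | --- | ----------- | ----------- | ------------------- | -------------------- | ----------- | ------------ | ----------- | ------------------------- | -
 F  |  F  |  F  |  F  |      T      |      F      |          F          |          T           |      F      |      T       |      T      |             F             | F
 F  |  F  |  F  |  T  |      T      |      T      |          T          |          F           |      F      |      T       |      T      |             F             | F
 F  |  F  |  T  |  F  |      T      |      F      |          F          |          T           |      F      |      T       |      T      |             F             | F
 F  |  F  |  T  |  T  |      T      |      T      |          T          |          F           |      F      |      T       |      T      |             F             | F
 F  |  T  |  F  |  F  |      T      |      T      |          T          |          F           |      T      |      F       |      F      |             F             | F
 F  |  T  |  F  |  T  |      T      |      T      |          T          |          F           |      T      |      F       |      F      |             F             | F
 F  |  T  |  T  |  F  |      T      |      T      |          T          |          F           |      T      |      F       |      F      |             F             | F
 F  |  T  |  T  |  T  |      T      |      T      |          T          |          F           |      T      |      F       |      F      |             F             | F
 T  |  F  |  F  |  F  |      F      |      F      |          F          |          T           |      T      |      F       |      F      |             F             | F
 T  |  F  |  F  |  T  |      F      |      T      |          T          |          F           |      T      |      F       |      F      |             F             | F
 T  |  F  |  T  |  F  |      T      |      F      |          F          |          T           |      T      |      F       |      F      |             F             | F
 T  |  F  |  T  |  T  |      T      |      T      |          T          |          F           |      T      |      F       |      F      |             F             | F
 T  |  T  |  F  |  F  |      F      |      T      |          T          |          F           |      T      |      F       |      T      |             F             | F
 T  |  T  |  F  |  T  |      F      |      T      |          T          |          F           |      T      |      F       |      T      |             F             | F
 T  |  T  |  T  |  F  |      T      |      T      |          T          |          F           |      T      |      F       |      T      |             T             | T
 T  |  T  |  T  |  T  |      T      |      T      |          T          |          F           |      T      |      F       |      T      |             T             | T
The formula is true on 2 of the 16 rows.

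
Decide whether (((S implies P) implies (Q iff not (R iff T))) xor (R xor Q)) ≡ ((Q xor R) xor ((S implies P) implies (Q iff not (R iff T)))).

  P   |   Q   |   R   |   S   |   T   ||   φ   |   ψ  
False | False | False | False | False ||  True |  True
False | False | False | False |  True || False | False
False | False | False |  True | False ||  True |  True
False | False | False |  True |  True ||  True |  True
False | False |  True | False | False ||  True |  True
False | False |  True | False |  True || False | False
False | False |  True |  True | False || False | False
False | False |  True |  True |  True || False | False
False |  True | False | False | False ||  True |  True
False |  True | False | False |  True || False | False
False |  True | False |  True | False || False | False
False |  True | False |  True |  True || False | False
False |  True |  True | False | False ||  True |  True
False |  True |  True | False |  True || False | False
False |  True |  True |  True | False ||  True |  True
False |  True |  True |  True |  True ||  True |  True
 True | False | False | False | False ||  True |  True
 True | False | False | False |  True || False | False
 True | False | False |  True | False ||  True |  True
 True | False | False |  True |  True || False | False
 True | False |  True | False | False ||  True |  True
 True | False |  True | False |  True || False | False
 True | False |  True |  True | False ||  True |  True
 True | False |  True |  True |  True || False | False
 True |  True | False | False | False ||  True |  True
 True |  True | False | False |  True || False | False
 True |  True | False |  True | False ||  True |  True
 True |  True | False |  True |  True || False | False
 True |  True |  True | False | False ||  True |  True
 True |  True |  True | False |  True || False | False
 True |  True |  True |  True | False ||  True |  True
 True |  True |  True |  True |  True || False | False
The columns for φ and ψ agree on every row, so they are logically equivalent.

equivalent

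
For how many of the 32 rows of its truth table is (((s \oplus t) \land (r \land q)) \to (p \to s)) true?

p | q | r | s | t || φ
T | T | T | T | T || T
T | T | T | T | F || T
T | T | T | F | T || F
T | T | T | F | F || T
T | T | F | T | T || T
T | T | F | T | F || T
T | T | F | F | T || T
T | T | F | F | F || T
T | F | T | T | T || T
T | F | T | T | F || T
T | F | T | F | T || T
T | F | T | F | F || T
T | F | F | T | T || T
T | F | F | T | F || T
T | F | F | F | T || T
T | F | F | F | F || T
F | T | T | T | T || T
F | T | T | T | F || T
F | T | T | F | T || T
F | T | T | F | F || T
F | T | F | T | T || T
F | T | F | T | F || T
F | T | F | F | T || T
F | T | F | F | F || T
F | F | T | T | T || T
F | F | T | T | F || T
F | F | T | F | T || T
F | F | T | F | F || T
F | F | F | T | T || T
F | F | F | T | F || T
F | F | F | F | T || T
F | F | F | F | F || T
The formula is true on 31 of the 32 rows.

31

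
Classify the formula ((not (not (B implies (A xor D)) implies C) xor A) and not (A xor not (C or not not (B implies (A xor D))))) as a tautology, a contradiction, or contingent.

contradiction

A | B | C | D | φ
- | - | - | - | -
T | T | T | T | F
T | T | T | F | F
T | T | F | T | F
T | T | F | F | F
T | F | T | T | F
T | F | T | F | F
T | F | F | T | F
T | F | F | F | F
F | T | T | T | F
F | T | T | F | F
F | T | F | T | F
F | T | F | F | F
F | F | T | T | F
F | F | T | F | F
F | F | F | T | F
F | F | F | F | F
Every row is F, so the formula is a contradiction.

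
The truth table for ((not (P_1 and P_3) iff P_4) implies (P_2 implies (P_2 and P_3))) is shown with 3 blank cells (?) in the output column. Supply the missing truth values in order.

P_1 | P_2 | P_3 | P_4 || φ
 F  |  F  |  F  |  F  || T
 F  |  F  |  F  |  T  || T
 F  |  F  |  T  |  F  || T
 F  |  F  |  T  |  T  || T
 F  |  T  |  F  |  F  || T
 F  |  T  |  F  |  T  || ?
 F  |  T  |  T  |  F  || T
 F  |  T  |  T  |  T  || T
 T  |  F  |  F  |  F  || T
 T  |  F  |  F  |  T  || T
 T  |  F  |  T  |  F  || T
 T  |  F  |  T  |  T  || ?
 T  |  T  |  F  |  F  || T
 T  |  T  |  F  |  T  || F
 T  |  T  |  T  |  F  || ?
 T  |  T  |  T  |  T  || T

F, T, T

Row P_1=F, P_2=T, P_3=F, P_4=T: (not (P_1 and P_3) iff P_4) = T, (P_2 implies (P_2 and P_3)) = F, so the formula = F.
Row P_1=T, P_2=F, P_3=T, P_4=T: (not (P_1 and P_3) iff P_4) = F, (P_2 implies (P_2 and P_3)) = T, so the formula = T.
Row P_1=T, P_2=T, P_3=T, P_4=F: (not (P_1 and P_3) iff P_4) = T, (P_2 implies (P_2 and P_3)) = T, so the formula = T.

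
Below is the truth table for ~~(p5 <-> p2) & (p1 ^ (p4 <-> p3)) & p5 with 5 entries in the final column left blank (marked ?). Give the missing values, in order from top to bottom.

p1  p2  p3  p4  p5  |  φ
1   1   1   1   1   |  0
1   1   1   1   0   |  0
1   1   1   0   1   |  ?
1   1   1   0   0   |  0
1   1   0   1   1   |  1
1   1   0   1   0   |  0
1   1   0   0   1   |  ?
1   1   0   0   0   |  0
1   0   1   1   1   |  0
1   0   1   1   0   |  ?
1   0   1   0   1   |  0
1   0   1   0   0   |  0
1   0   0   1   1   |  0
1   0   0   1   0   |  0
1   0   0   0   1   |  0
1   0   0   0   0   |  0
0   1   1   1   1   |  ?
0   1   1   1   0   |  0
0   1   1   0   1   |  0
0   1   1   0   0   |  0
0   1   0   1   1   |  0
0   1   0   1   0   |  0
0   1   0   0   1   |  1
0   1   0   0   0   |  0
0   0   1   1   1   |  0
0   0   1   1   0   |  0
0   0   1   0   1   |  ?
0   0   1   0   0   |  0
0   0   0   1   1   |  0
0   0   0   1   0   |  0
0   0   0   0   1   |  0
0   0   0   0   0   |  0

Row p1=1, p2=1, p3=1, p4=0, p5=1: ~~(p5 <-> p2) = 1, (p1 ^ (p4 <-> p3)) = 1, so the formula = 1.
Row p1=1, p2=1, p3=0, p4=0, p5=1: ~~(p5 <-> p2) = 1, (p1 ^ (p4 <-> p3)) = 0, so the formula = 0.
Row p1=1, p2=0, p3=1, p4=1, p5=0: ~~(p5 <-> p2) = 1, (p1 ^ (p4 <-> p3)) = 0, so the formula = 0.
Row p1=0, p2=1, p3=1, p4=1, p5=1: ~~(p5 <-> p2) = 1, (p1 ^ (p4 <-> p3)) = 1, so the formula = 1.
Row p1=0, p2=0, p3=1, p4=0, p5=1: ~~(p5 <-> p2) = 0, (p1 ^ (p4 <-> p3)) = 0, so the formula = 0.

1, 0, 0, 1, 0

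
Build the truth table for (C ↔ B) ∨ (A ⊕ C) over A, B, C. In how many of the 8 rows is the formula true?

A  B  C  |  ((C ↔ B) ∨ (A ⊕ C))
1  1  1  |           1         
1  1  0  |           1         
1  0  1  |           0         
1  0  0  |           1         
0  1  1  |           1         
0  1  0  |           0         
0  0  1  |           1         
0  0  0  |           1         
The formula is true on 6 of the 8 rows.

6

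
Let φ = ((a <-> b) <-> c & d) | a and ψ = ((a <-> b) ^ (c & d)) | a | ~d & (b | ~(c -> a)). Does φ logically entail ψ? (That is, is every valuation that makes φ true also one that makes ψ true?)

no

a | b | c | d | φ | ψ
- | - | - | - | - | -
F | F | F | F | F | T
F | F | F | T | F | T
F | F | T | F | F | T
F | F | T | T | T | F
F | T | F | F | T | T
F | T | F | T | T | F
F | T | T | F | T | T
F | T | T | T | F | T
T | F | F | F | T | T
T | F | F | T | T | T
T | F | T | F | T | T
T | F | T | T | T | T
T | T | F | F | T | T
T | T | F | T | T | T
T | T | T | F | T | T
T | T | T | T | T | T
At a=F, b=F, c=T, d=T we have φ true but ψ false, so φ does not entail ψ.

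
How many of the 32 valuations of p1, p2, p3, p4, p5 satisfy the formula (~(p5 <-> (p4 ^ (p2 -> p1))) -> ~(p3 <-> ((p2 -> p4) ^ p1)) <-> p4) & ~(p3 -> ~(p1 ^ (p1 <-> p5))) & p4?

3

p1  p2  p3  p4  p5  |  φ
0   0   0   0   0   |  0
0   0   0   0   1   |  0
0   0   0   1   0   |  0
0   0   0   1   1   |  0
0   0   1   0   0   |  0
0   0   1   0   1   |  0
0   0   1   1   0   |  1
0   0   1   1   1   |  0
0   1   0   0   0   |  0
0   1   0   0   1   |  0
0   1   0   1   0   |  0
0   1   0   1   1   |  0
0   1   1   0   0   |  0
0   1   1   0   1   |  0
0   1   1   1   0   |  0
0   1   1   1   1   |  0
1   0   0   0   0   |  0
1   0   0   0   1   |  0
1   0   0   1   0   |  0
1   0   0   1   1   |  0
1   0   1   0   0   |  0
1   0   1   0   1   |  0
1   0   1   1   0   |  1
1   0   1   1   1   |  0
1   1   0   0   0   |  0
1   1   0   0   1   |  0
1   1   0   1   0   |  0
1   1   0   1   1   |  0
1   1   1   0   0   |  0
1   1   1   0   1   |  0
1   1   1   1   0   |  1
1   1   1   1   1   |  0
The formula is true on 3 of the 32 rows.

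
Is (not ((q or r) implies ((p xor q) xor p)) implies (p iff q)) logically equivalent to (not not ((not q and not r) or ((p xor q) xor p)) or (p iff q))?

p | q | r | φ | ψ
- | - | - | - | -
F | F | F | T | T
F | F | T | T | T
F | T | F | T | T
F | T | T | T | T
T | F | F | T | T
T | F | T | F | F
T | T | F | T | T
T | T | T | T | T
The columns for φ and ψ agree on every row, so they are logically equivalent.

equivalent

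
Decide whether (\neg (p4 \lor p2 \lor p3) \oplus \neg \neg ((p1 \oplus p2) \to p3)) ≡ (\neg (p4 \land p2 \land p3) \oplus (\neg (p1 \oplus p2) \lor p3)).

not equivalent

p1 | p2 | p3 | p4 | φ | ψ
-- | -- | -- | -- | - | -
1  | 1  | 1  | 1  | 1 | 1
1  | 1  | 1  | 0  | 1 | 0
1  | 1  | 0  | 1  | 1 | 0
1  | 1  | 0  | 0  | 1 | 0
1  | 0  | 1  | 1  | 1 | 0
1  | 0  | 1  | 0  | 1 | 0
1  | 0  | 0  | 1  | 0 | 1
1  | 0  | 0  | 0  | 1 | 1
0  | 1  | 1  | 1  | 1 | 1
0  | 1  | 1  | 0  | 1 | 0
0  | 1  | 0  | 1  | 0 | 1
0  | 1  | 0  | 0  | 0 | 1
0  | 0  | 1  | 1  | 1 | 0
0  | 0  | 1  | 0  | 1 | 0
0  | 0  | 0  | 1  | 1 | 0
0  | 0  | 0  | 0  | 0 | 0
The columns differ at p1=1, p2=1, p3=1, p4=0 (φ=1, ψ=0), so they are not equivalent.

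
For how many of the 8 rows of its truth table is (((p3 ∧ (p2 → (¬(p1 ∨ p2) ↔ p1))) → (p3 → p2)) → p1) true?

5

p1  p2  p3  |  φ
1   1   1   |  1
1   1   0   |  1
1   0   1   |  1
1   0   0   |  1
0   1   1   |  0
0   1   0   |  0
0   0   1   |  1
0   0   0   |  0
The formula is true on 5 of the 8 rows.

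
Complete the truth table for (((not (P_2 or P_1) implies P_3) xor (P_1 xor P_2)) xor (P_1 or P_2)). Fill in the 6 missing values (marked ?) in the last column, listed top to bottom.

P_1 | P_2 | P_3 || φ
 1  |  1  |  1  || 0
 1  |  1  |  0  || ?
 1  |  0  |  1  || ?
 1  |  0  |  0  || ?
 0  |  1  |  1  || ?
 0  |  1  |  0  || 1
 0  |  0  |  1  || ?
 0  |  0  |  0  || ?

0, 1, 1, 1, 1, 0

Row P_1=1, P_2=1, P_3=0: ((not (P_2 or P_1) implies P_3) xor (P_1 xor P_2)) = 1, (P_1 or P_2) = 1, so the formula = 0.
Row P_1=1, P_2=0, P_3=1: ((not (P_2 or P_1) implies P_3) xor (P_1 xor P_2)) = 0, (P_1 or P_2) = 1, so the formula = 1.
Row P_1=1, P_2=0, P_3=0: ((not (P_2 or P_1) implies P_3) xor (P_1 xor P_2)) = 0, (P_1 or P_2) = 1, so the formula = 1.
Row P_1=0, P_2=1, P_3=1: ((not (P_2 or P_1) implies P_3) xor (P_1 xor P_2)) = 0, (P_1 or P_2) = 1, so the formula = 1.
Row P_1=0, P_2=0, P_3=1: ((not (P_2 or P_1) implies P_3) xor (P_1 xor P_2)) = 1, (P_1 or P_2) = 0, so the formula = 1.
Row P_1=0, P_2=0, P_3=0: ((not (P_2 or P_1) implies P_3) xor (P_1 xor P_2)) = 0, (P_1 or P_2) = 0, so the formula = 0.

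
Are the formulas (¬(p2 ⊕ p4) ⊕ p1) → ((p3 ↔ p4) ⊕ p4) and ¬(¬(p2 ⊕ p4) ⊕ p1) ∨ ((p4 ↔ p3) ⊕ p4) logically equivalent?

p1  p2  p3  p4  |  φ  ψ
T   T   T   T   |  T  T
T   T   T   F   |  F  F
T   T   F   T   |  T  T
T   T   F   F   |  T  T
T   F   T   T   |  F  F
T   F   T   F   |  T  T
T   F   F   T   |  T  T
T   F   F   F   |  T  T
F   T   T   T   |  F  F
F   T   T   F   |  T  T
F   T   F   T   |  T  T
F   T   F   F   |  T  T
F   F   T   T   |  T  T
F   F   T   F   |  F  F
F   F   F   T   |  T  T
F   F   F   F   |  T  T
The columns for φ and ψ agree on every row, so they are logically equivalent.

equivalent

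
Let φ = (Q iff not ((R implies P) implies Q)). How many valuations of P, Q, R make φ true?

1

P | Q | R | (R implies P) | ((R implies P) implies Q) | φ
- | - | - | ------------- | ------------------------- | -
F | F | F |       T       |             F             | F
F | F | T |       F       |             T             | T
F | T | F |       T       |             T             | F
F | T | T |       F       |             T             | F
T | F | F |       T       |             F             | F
T | F | T |       T       |             F             | F
T | T | F |       T       |             T             | F
T | T | T |       T       |             T             | F
The formula is true on 1 of the 8 rows.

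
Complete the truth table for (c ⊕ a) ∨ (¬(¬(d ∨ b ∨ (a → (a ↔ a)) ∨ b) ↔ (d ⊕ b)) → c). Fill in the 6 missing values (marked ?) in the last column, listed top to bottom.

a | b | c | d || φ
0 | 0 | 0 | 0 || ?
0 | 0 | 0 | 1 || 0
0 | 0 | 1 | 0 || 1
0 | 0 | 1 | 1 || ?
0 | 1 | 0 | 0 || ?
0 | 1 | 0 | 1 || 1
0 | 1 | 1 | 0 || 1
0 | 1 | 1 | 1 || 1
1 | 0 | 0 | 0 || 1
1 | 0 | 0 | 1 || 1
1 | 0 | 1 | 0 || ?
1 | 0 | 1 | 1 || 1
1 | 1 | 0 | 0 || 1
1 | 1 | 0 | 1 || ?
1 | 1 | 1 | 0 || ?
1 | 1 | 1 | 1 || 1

1, 1, 0, 1, 1, 1

Row a=0, b=0, c=0, d=0: (c ⊕ a) = 0, (¬(¬(d ∨ b ∨ (a → (a ↔ a)) ∨ b) ↔ (d ⊕ b)) → c) = 1, so the formula = 1.
Row a=0, b=0, c=1, d=1: (c ⊕ a) = 1, (¬(¬(d ∨ b ∨ (a → (a ↔ a)) ∨ b) ↔ (d ⊕ b)) → c) = 1, so the formula = 1.
Row a=0, b=1, c=0, d=0: (c ⊕ a) = 0, (¬(¬(d ∨ b ∨ (a → (a ↔ a)) ∨ b) ↔ (d ⊕ b)) → c) = 0, so the formula = 0.
Row a=1, b=0, c=1, d=0: (c ⊕ a) = 0, (¬(¬(d ∨ b ∨ (a → (a ↔ a)) ∨ b) ↔ (d ⊕ b)) → c) = 1, so the formula = 1.
Row a=1, b=1, c=0, d=1: (c ⊕ a) = 1, (¬(¬(d ∨ b ∨ (a → (a ↔ a)) ∨ b) ↔ (d ⊕ b)) → c) = 1, so the formula = 1.
Row a=1, b=1, c=1, d=0: (c ⊕ a) = 0, (¬(¬(d ∨ b ∨ (a → (a ↔ a)) ∨ b) ↔ (d ⊕ b)) → c) = 1, so the formula = 1.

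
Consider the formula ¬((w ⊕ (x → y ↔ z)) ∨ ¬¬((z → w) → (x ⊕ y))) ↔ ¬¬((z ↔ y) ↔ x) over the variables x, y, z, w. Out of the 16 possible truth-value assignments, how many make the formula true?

8

x | y | z | w || (x → y) | ((x → y) ↔ z) | (w ⊕ ((x → y) ↔ z)) | (z → w) | (x ⊕ y) | ((z → w) → (x ⊕ y)) | ¬((z → w) → (x ⊕ y)) | ¬¬((z → w) → (x ⊕ y)) | (z ↔ y) | ((z ↔ y) ↔ x) | ¬((z ↔ y) ↔ x) | ¬¬((z ↔ y) ↔ x) | φ
F | F | F | F ||    T    |       F       |          F          |    T    |    F    |          F          |          T           |           F           |    T    |       F       |       T        |        F        | F
F | F | F | T ||    T    |       F       |          T          |    T    |    F    |          F          |          T           |           F           |    T    |       F       |       T        |        F        | T
F | F | T | F ||    T    |       T       |          T          |    F    |    F    |          T          |          F           |           T           |    F    |       T       |       F        |        T        | F
F | F | T | T ||    T    |       T       |          F          |    T    |    F    |          F          |          T           |           F           |    F    |       T       |       F        |        T        | T
F | T | F | F ||    T    |       F       |          F          |    T    |    T    |          T          |          F           |           T           |    F    |       T       |       F        |        T        | F
F | T | F | T ||    T    |       F       |          T          |    T    |    T    |          T          |          F           |           T           |    F    |       T       |       F        |        T        | F
F | T | T | F ||    T    |       T       |          T          |    F    |    T    |          T          |          F           |           T           |    T    |       F       |       T        |        F        | T
F | T | T | T ||    T    |       T       |          F          |    T    |    T    |          T          |          F           |           T           |    T    |       F       |       T        |        F        | T
T | F | F | F ||    F    |       T       |          T          |    T    |    T    |          T          |          F           |           T           |    T    |       T       |       F        |        T        | F
T | F | F | T ||    F    |       T       |          F          |    T    |    T    |          T          |          F           |           T           |    T    |       T       |       F        |        T        | F
T | F | T | F ||    F    |       F       |          F          |    F    |    T    |          T          |          F           |           T           |    F    |       F       |       T        |        F        | T
T | F | T | T ||    F    |       F       |          T          |    T    |    T    |          T          |          F           |           T           |    F    |       F       |       T        |        F        | T
T | T | F | F ||    T    |       F       |          F          |    T    |    F    |          F          |          T           |           F           |    F    |       F       |       T        |        F        | F
T | T | F | T ||    T    |       F       |          T          |    T    |    F    |          F          |          T           |           F           |    F    |       F       |       T        |        F        | T
T | T | T | F ||    T    |       T       |          T          |    F    |    F    |          T          |          F           |           T           |    T    |       T       |       F        |        T        | F
T | T | T | T ||    T    |       T       |          F          |    T    |    F    |          F          |          T           |           F           |    T    |       T       |       F        |        T        | T
The formula is true on 8 of the 16 rows.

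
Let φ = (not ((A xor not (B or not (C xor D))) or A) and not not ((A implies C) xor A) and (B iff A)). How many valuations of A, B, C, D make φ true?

2

A  B  C  D  |  φ
T  T  T  T  |  F
T  T  T  F  |  F
T  T  F  T  |  F
T  T  F  F  |  F
T  F  T  T  |  F
T  F  T  F  |  F
T  F  F  T  |  F
T  F  F  F  |  F
F  T  T  T  |  F
F  T  T  F  |  F
F  T  F  T  |  F
F  T  F  F  |  F
F  F  T  T  |  T
F  F  T  F  |  F
F  F  F  T  |  F
F  F  F  F  |  T
The formula is true on 2 of the 16 rows.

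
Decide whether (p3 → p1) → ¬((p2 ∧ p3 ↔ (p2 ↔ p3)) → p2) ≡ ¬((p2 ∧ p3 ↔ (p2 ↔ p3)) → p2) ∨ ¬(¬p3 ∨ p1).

p1 | p2 | p3 || φ | ψ
T  | T  | T  || F | F
T  | T  | F  || F | F
T  | F  | T  || T | T
T  | F  | F  || F | F
F  | T  | T  || T | T
F  | T  | F  || F | F
F  | F  | T  || T | T
F  | F  | F  || F | F
The columns for φ and ψ agree on every row, so they are logically equivalent.

equivalent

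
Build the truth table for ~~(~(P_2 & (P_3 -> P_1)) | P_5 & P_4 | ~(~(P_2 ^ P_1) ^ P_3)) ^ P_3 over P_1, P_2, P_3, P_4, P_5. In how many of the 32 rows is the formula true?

P_1 | P_2 | P_3 | P_4 | P_5 | φ
--- | --- | --- | --- | --- | -
 T  |  T  |  T  |  T  |  T  | F
 T  |  T  |  T  |  T  |  F  | F
 T  |  T  |  T  |  F  |  T  | F
 T  |  T  |  T  |  F  |  F  | F
 T  |  T  |  F  |  T  |  T  | T
 T  |  T  |  F  |  T  |  F  | F
 T  |  T  |  F  |  F  |  T  | F
 T  |  T  |  F  |  F  |  F  | F
 T  |  F  |  T  |  T  |  T  | F
 T  |  F  |  T  |  T  |  F  | F
 T  |  F  |  T  |  F  |  T  | F
 T  |  F  |  T  |  F  |  F  | F
 T  |  F  |  F  |  T  |  T  | T
 T  |  F  |  F  |  T  |  F  | T
 T  |  F  |  F  |  F  |  T  | T
 T  |  F  |  F  |  F  |  F  | T
 F  |  T  |  T  |  T  |  T  | F
 F  |  T  |  T  |  T  |  F  | F
 F  |  T  |  T  |  F  |  T  | F
 F  |  T  |  T  |  F  |  F  | F
 F  |  T  |  F  |  T  |  T  | T
 F  |  T  |  F  |  T  |  F  | T
 F  |  T  |  F  |  F  |  T  | T
 F  |  T  |  F  |  F  |  F  | T
 F  |  F  |  T  |  T  |  T  | F
 F  |  F  |  T  |  T  |  F  | F
 F  |  F  |  T  |  F  |  T  | F
 F  |  F  |  T  |  F  |  F  | F
 F  |  F  |  F  |  T  |  T  | T
 F  |  F  |  F  |  T  |  F  | T
 F  |  F  |  F  |  F  |  T  | T
 F  |  F  |  F  |  F  |  F  | T
The formula is true on 13 of the 32 rows.

13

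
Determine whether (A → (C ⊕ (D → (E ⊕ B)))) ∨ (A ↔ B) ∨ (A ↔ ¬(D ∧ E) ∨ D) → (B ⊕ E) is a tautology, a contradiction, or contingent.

contingent

A | B | C | D | E | φ
- | - | - | - | - | -
1 | 1 | 1 | 1 | 1 | 0
1 | 1 | 1 | 1 | 0 | 1
1 | 1 | 1 | 0 | 1 | 0
1 | 1 | 1 | 0 | 0 | 1
1 | 1 | 0 | 1 | 1 | 0
1 | 1 | 0 | 1 | 0 | 1
1 | 1 | 0 | 0 | 1 | 0
1 | 1 | 0 | 0 | 0 | 1
1 | 0 | 1 | 1 | 1 | 1
1 | 0 | 1 | 1 | 0 | 0
1 | 0 | 1 | 0 | 1 | 1
1 | 0 | 1 | 0 | 0 | 0
1 | 0 | 0 | 1 | 1 | 1
1 | 0 | 0 | 1 | 0 | 0
1 | 0 | 0 | 0 | 1 | 1
1 | 0 | 0 | 0 | 0 | 0
0 | 1 | 1 | 1 | 1 | 0
0 | 1 | 1 | 1 | 0 | 1
0 | 1 | 1 | 0 | 1 | 0
0 | 1 | 1 | 0 | 0 | 1
0 | 1 | 0 | 1 | 1 | 0
0 | 1 | 0 | 1 | 0 | 1
0 | 1 | 0 | 0 | 1 | 0
0 | 1 | 0 | 0 | 0 | 1
0 | 0 | 1 | 1 | 1 | 1
0 | 0 | 1 | 1 | 0 | 0
0 | 0 | 1 | 0 | 1 | 1
0 | 0 | 1 | 0 | 0 | 0
0 | 0 | 0 | 1 | 1 | 1
0 | 0 | 0 | 1 | 0 | 0
0 | 0 | 0 | 0 | 1 | 1
0 | 0 | 0 | 0 | 0 | 0
16 of 32 rows are 1, so the formula is contingent.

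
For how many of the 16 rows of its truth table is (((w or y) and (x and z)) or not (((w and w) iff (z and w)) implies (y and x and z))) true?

x | y | z | w || (w or y) | (x and z) | ((w or y) and (x and z)) | (w and w) | (z and w) | ((w and w) iff (z and w)) | (y and x and z) | φ
0 | 0 | 0 | 0 ||    0     |     0     |            0             |     0     |     0     |             1             |        0        | 1
0 | 0 | 0 | 1 ||    1     |     0     |            0             |     1     |     0     |             0             |        0        | 0
0 | 0 | 1 | 0 ||    0     |     0     |            0             |     0     |     0     |             1             |        0        | 1
0 | 0 | 1 | 1 ||    1     |     0     |            0             |     1     |     1     |             1             |        0        | 1
0 | 1 | 0 | 0 ||    1     |     0     |            0             |     0     |     0     |             1             |        0        | 1
0 | 1 | 0 | 1 ||    1     |     0     |            0             |     1     |     0     |             0             |        0        | 0
0 | 1 | 1 | 0 ||    1     |     0     |            0             |     0     |     0     |             1             |        0        | 1
0 | 1 | 1 | 1 ||    1     |     0     |            0             |     1     |     1     |             1             |        0        | 1
1 | 0 | 0 | 0 ||    0     |     0     |            0             |     0     |     0     |             1             |        0        | 1
1 | 0 | 0 | 1 ||    1     |     0     |            0             |     1     |     0     |             0             |        0        | 0
1 | 0 | 1 | 0 ||    0     |     1     |            0             |     0     |     0     |             1             |        0        | 1
1 | 0 | 1 | 1 ||    1     |     1     |            1             |     1     |     1     |             1             |        0        | 1
1 | 1 | 0 | 0 ||    1     |     0     |            0             |     0     |     0     |             1             |        0        | 1
1 | 1 | 0 | 1 ||    1     |     0     |            0             |     1     |     0     |             0             |        0        | 0
1 | 1 | 1 | 0 ||    1     |     1     |            1             |     0     |     0     |             1             |        1        | 1
1 | 1 | 1 | 1 ||    1     |     1     |            1             |     1     |     1     |             1             |        1        | 1
The formula is true on 12 of the 16 rows.

12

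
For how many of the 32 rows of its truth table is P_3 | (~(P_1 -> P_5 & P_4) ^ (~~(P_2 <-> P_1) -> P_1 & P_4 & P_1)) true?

P_1 | P_2 | P_3 | P_4 | P_5 || φ
 1  |  1  |  1  |  1  |  1  || 1
 1  |  1  |  1  |  1  |  0  || 1
 1  |  1  |  1  |  0  |  1  || 1
 1  |  1  |  1  |  0  |  0  || 1
 1  |  1  |  0  |  1  |  1  || 1
 1  |  1  |  0  |  1  |  0  || 0
 1  |  1  |  0  |  0  |  1  || 1
 1  |  1  |  0  |  0  |  0  || 1
 1  |  0  |  1  |  1  |  1  || 1
 1  |  0  |  1  |  1  |  0  || 1
 1  |  0  |  1  |  0  |  1  || 1
 1  |  0  |  1  |  0  |  0  || 1
 1  |  0  |  0  |  1  |  1  || 1
 1  |  0  |  0  |  1  |  0  || 0
 1  |  0  |  0  |  0  |  1  || 0
 1  |  0  |  0  |  0  |  0  || 0
 0  |  1  |  1  |  1  |  1  || 1
 0  |  1  |  1  |  1  |  0  || 1
 0  |  1  |  1  |  0  |  1  || 1
 0  |  1  |  1  |  0  |  0  || 1
 0  |  1  |  0  |  1  |  1  || 1
 0  |  1  |  0  |  1  |  0  || 1
 0  |  1  |  0  |  0  |  1  || 1
 0  |  1  |  0  |  0  |  0  || 1
 0  |  0  |  1  |  1  |  1  || 1
 0  |  0  |  1  |  1  |  0  || 1
 0  |  0  |  1  |  0  |  1  || 1
 0  |  0  |  1  |  0  |  0  || 1
 0  |  0  |  0  |  1  |  1  || 0
 0  |  0  |  0  |  1  |  0  || 0
 0  |  0  |  0  |  0  |  1  || 0
 0  |  0  |  0  |  0  |  0  || 0
The formula is true on 24 of the 32 rows.

24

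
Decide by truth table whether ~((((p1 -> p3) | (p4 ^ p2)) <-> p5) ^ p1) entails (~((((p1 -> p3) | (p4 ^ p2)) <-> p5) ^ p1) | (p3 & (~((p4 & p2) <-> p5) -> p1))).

  p1  |   p2  |   p3  |   p4  |   p5  ||   φ   |   ψ  
False | False | False | False | False ||  True |  True
False | False | False | False |  True || False | False
False | False | False |  True | False ||  True |  True
False | False | False |  True |  True || False | False
False | False |  True | False | False ||  True |  True
False | False |  True | False |  True || False | False
False | False |  True |  True | False ||  True |  True
False | False |  True |  True |  True || False | False
False |  True | False | False | False ||  True |  True
False |  True | False | False |  True || False | False
False |  True | False |  True | False ||  True |  True
False |  True | False |  True |  True || False | False
False |  True |  True | False | False ||  True |  True
False |  True |  True | False |  True || False | False
False |  True |  True |  True | False ||  True |  True
False |  True |  True |  True |  True || False |  True
 True | False | False | False | False ||  True |  True
 True | False | False | False |  True || False | False
 True | False | False |  True | False || False | False
 True | False | False |  True |  True ||  True |  True
 True | False |  True | False | False || False |  True
 True | False |  True | False |  True ||  True |  True
 True | False |  True |  True | False || False |  True
 True | False |  True |  True |  True ||  True |  True
 True |  True | False | False | False || False | False
 True |  True | False | False |  True ||  True |  True
 True |  True | False |  True | False ||  True |  True
 True |  True | False |  True |  True || False | False
 True |  True |  True | False | False || False |  True
 True |  True |  True | False |  True ||  True |  True
 True |  True |  True |  True | False || False |  True
 True |  True |  True |  True |  True ||  True |  True
In every row where φ is true, ψ is also true, so φ ⊨ ψ.

yes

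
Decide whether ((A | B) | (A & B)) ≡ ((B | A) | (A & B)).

A  B  |  φ  ψ
T  T  |  T  T
T  F  |  T  T
F  T  |  T  T
F  F  |  F  F
The columns for φ and ψ agree on every row, so they are logically equivalent.

equivalent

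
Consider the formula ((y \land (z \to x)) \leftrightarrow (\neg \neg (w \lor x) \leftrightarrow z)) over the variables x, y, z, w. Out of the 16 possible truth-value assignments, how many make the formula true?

x | y | z | w || φ
F | F | F | F || F
F | F | F | T || T
F | F | T | F || T
F | F | T | T || F
F | T | F | F || T
F | T | F | T || F
F | T | T | F || T
F | T | T | T || F
T | F | F | F || T
T | F | F | T || T
T | F | T | F || F
T | F | T | T || F
T | T | F | F || F
T | T | F | T || F
T | T | T | F || T
T | T | T | T || T
The formula is true on 8 of the 16 rows.

8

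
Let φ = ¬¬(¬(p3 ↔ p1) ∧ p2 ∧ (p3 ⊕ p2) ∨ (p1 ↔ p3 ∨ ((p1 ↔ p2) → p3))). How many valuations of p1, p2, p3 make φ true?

p1 | p2 | p3 | (p3 ↔ p1) | ¬(p3 ↔ p1) | (¬(p3 ↔ p1) ∧ p2) | (p3 ⊕ p2) | (p1 ↔ p2) | ((p1 ↔ p2) → p3) | (p3 ∨ ((p1 ↔ p2) → p3)) | φ
-- | -- | -- | --------- | ---------- | ----------------- | --------- | --------- | ---------------- | ----------------------- | -
1  | 1  | 1  |     1     |     0      |         0         |     0     |     1     |        1         |            1            | 1
1  | 1  | 0  |     0     |     1      |         1         |     1     |     1     |        0         |            0            | 1
1  | 0  | 1  |     1     |     0      |         0         |     1     |     0     |        1         |            1            | 1
1  | 0  | 0  |     0     |     1      |         0         |     0     |     0     |        1         |            1            | 1
0  | 1  | 1  |     0     |     1      |         1         |     0     |     0     |        1         |            1            | 0
0  | 1  | 0  |     1     |     0      |         0         |     1     |     0     |        1         |            1            | 0
0  | 0  | 1  |     0     |     1      |         0         |     1     |     1     |        1         |            1            | 0
0  | 0  | 0  |     1     |     0      |         0         |     0     |     1     |        0         |            0            | 1
The formula is true on 5 of the 8 rows.

5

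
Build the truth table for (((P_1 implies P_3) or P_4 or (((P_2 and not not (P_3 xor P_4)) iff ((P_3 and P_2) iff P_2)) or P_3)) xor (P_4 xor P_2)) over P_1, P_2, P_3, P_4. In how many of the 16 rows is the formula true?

7

P_1 | P_2 | P_3 | P_4 | φ
--- | --- | --- | --- | -
 F  |  F  |  F  |  F  | T
 F  |  F  |  F  |  T  | F
 F  |  F  |  T  |  F  | T
 F  |  F  |  T  |  T  | F
 F  |  T  |  F  |  F  | F
 F  |  T  |  F  |  T  | T
 F  |  T  |  T  |  F  | F
 F  |  T  |  T  |  T  | T
 T  |  F  |  F  |  F  | F
 T  |  F  |  F  |  T  | F
 T  |  F  |  T  |  F  | T
 T  |  F  |  T  |  T  | F
 T  |  T  |  F  |  F  | F
 T  |  T  |  F  |  T  | T
 T  |  T  |  T  |  F  | F
 T  |  T  |  T  |  T  | T
The formula is true on 7 of the 16 rows.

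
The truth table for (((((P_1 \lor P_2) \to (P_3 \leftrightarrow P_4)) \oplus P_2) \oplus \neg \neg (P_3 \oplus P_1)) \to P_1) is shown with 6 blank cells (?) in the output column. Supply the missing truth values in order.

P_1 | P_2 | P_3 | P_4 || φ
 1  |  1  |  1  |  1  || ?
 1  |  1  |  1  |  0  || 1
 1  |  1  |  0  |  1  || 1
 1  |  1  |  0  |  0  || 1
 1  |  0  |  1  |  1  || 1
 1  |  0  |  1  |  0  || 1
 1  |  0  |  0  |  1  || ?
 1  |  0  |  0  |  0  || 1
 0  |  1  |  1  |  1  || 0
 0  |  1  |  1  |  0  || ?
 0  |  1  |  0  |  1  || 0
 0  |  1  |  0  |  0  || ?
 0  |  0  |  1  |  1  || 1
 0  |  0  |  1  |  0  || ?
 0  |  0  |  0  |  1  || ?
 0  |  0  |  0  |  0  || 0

1, 1, 1, 1, 1, 0

Row P_1=1, P_2=1, P_3=1, P_4=1: ((((P_1 \lor P_2) \to (P_3 \leftrightarrow P_4)) \oplus P_2) \oplus \neg \neg (P_3 \oplus P_1)) = 0, so the formula = 1.
Row P_1=1, P_2=0, P_3=0, P_4=1: ((((P_1 \lor P_2) \to (P_3 \leftrightarrow P_4)) \oplus P_2) \oplus \neg \neg (P_3 \oplus P_1)) = 1, so the formula = 1.
Row P_1=0, P_2=1, P_3=1, P_4=0: ((((P_1 \lor P_2) \to (P_3 \leftrightarrow P_4)) \oplus P_2) \oplus \neg \neg (P_3 \oplus P_1)) = 0, so the formula = 1.
Row P_1=0, P_2=1, P_3=0, P_4=0: ((((P_1 \lor P_2) \to (P_3 \leftrightarrow P_4)) \oplus P_2) \oplus \neg \neg (P_3 \oplus P_1)) = 0, so the formula = 1.
Row P_1=0, P_2=0, P_3=1, P_4=0: ((((P_1 \lor P_2) \to (P_3 \leftrightarrow P_4)) \oplus P_2) \oplus \neg \neg (P_3 \oplus P_1)) = 0, so the formula = 1.
Row P_1=0, P_2=0, P_3=0, P_4=1: ((((P_1 \lor P_2) \to (P_3 \leftrightarrow P_4)) \oplus P_2) \oplus \neg \neg (P_3 \oplus P_1)) = 1, so the formula = 0.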